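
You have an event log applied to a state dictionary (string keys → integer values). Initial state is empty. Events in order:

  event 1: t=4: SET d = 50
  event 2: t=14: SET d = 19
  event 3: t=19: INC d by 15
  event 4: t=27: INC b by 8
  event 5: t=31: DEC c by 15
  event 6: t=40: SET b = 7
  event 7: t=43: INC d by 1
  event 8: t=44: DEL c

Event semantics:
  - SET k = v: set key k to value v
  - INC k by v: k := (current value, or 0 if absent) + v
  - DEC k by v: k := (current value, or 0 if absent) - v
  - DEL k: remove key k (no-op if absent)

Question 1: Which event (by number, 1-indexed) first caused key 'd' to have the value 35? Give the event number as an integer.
Looking for first event where d becomes 35:
  event 1: d = 50
  event 2: d = 19
  event 3: d = 34
  event 4: d = 34
  event 5: d = 34
  event 6: d = 34
  event 7: d 34 -> 35  <-- first match

Answer: 7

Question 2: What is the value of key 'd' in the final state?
Track key 'd' through all 8 events:
  event 1 (t=4: SET d = 50): d (absent) -> 50
  event 2 (t=14: SET d = 19): d 50 -> 19
  event 3 (t=19: INC d by 15): d 19 -> 34
  event 4 (t=27: INC b by 8): d unchanged
  event 5 (t=31: DEC c by 15): d unchanged
  event 6 (t=40: SET b = 7): d unchanged
  event 7 (t=43: INC d by 1): d 34 -> 35
  event 8 (t=44: DEL c): d unchanged
Final: d = 35

Answer: 35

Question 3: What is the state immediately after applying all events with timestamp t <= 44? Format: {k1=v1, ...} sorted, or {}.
Answer: {b=7, d=35}

Derivation:
Apply events with t <= 44 (8 events):
  after event 1 (t=4: SET d = 50): {d=50}
  after event 2 (t=14: SET d = 19): {d=19}
  after event 3 (t=19: INC d by 15): {d=34}
  after event 4 (t=27: INC b by 8): {b=8, d=34}
  after event 5 (t=31: DEC c by 15): {b=8, c=-15, d=34}
  after event 6 (t=40: SET b = 7): {b=7, c=-15, d=34}
  after event 7 (t=43: INC d by 1): {b=7, c=-15, d=35}
  after event 8 (t=44: DEL c): {b=7, d=35}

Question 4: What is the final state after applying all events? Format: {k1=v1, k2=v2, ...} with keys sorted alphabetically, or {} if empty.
  after event 1 (t=4: SET d = 50): {d=50}
  after event 2 (t=14: SET d = 19): {d=19}
  after event 3 (t=19: INC d by 15): {d=34}
  after event 4 (t=27: INC b by 8): {b=8, d=34}
  after event 5 (t=31: DEC c by 15): {b=8, c=-15, d=34}
  after event 6 (t=40: SET b = 7): {b=7, c=-15, d=34}
  after event 7 (t=43: INC d by 1): {b=7, c=-15, d=35}
  after event 8 (t=44: DEL c): {b=7, d=35}

Answer: {b=7, d=35}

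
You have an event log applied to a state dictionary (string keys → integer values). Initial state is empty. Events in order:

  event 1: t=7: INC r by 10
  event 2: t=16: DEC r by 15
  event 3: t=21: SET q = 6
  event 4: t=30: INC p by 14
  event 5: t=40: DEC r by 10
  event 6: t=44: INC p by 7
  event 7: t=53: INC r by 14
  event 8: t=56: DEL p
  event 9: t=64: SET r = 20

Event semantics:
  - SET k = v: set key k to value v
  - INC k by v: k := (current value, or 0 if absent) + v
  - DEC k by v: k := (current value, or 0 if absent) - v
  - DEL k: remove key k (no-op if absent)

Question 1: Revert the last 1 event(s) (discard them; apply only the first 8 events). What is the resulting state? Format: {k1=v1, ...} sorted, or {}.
Answer: {q=6, r=-1}

Derivation:
Keep first 8 events (discard last 1):
  after event 1 (t=7: INC r by 10): {r=10}
  after event 2 (t=16: DEC r by 15): {r=-5}
  after event 3 (t=21: SET q = 6): {q=6, r=-5}
  after event 4 (t=30: INC p by 14): {p=14, q=6, r=-5}
  after event 5 (t=40: DEC r by 10): {p=14, q=6, r=-15}
  after event 6 (t=44: INC p by 7): {p=21, q=6, r=-15}
  after event 7 (t=53: INC r by 14): {p=21, q=6, r=-1}
  after event 8 (t=56: DEL p): {q=6, r=-1}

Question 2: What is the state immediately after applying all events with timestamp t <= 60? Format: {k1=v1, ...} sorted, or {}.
Apply events with t <= 60 (8 events):
  after event 1 (t=7: INC r by 10): {r=10}
  after event 2 (t=16: DEC r by 15): {r=-5}
  after event 3 (t=21: SET q = 6): {q=6, r=-5}
  after event 4 (t=30: INC p by 14): {p=14, q=6, r=-5}
  after event 5 (t=40: DEC r by 10): {p=14, q=6, r=-15}
  after event 6 (t=44: INC p by 7): {p=21, q=6, r=-15}
  after event 7 (t=53: INC r by 14): {p=21, q=6, r=-1}
  after event 8 (t=56: DEL p): {q=6, r=-1}

Answer: {q=6, r=-1}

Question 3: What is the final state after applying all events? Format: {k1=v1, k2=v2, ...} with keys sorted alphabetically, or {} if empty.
Answer: {q=6, r=20}

Derivation:
  after event 1 (t=7: INC r by 10): {r=10}
  after event 2 (t=16: DEC r by 15): {r=-5}
  after event 3 (t=21: SET q = 6): {q=6, r=-5}
  after event 4 (t=30: INC p by 14): {p=14, q=6, r=-5}
  after event 5 (t=40: DEC r by 10): {p=14, q=6, r=-15}
  after event 6 (t=44: INC p by 7): {p=21, q=6, r=-15}
  after event 7 (t=53: INC r by 14): {p=21, q=6, r=-1}
  after event 8 (t=56: DEL p): {q=6, r=-1}
  after event 9 (t=64: SET r = 20): {q=6, r=20}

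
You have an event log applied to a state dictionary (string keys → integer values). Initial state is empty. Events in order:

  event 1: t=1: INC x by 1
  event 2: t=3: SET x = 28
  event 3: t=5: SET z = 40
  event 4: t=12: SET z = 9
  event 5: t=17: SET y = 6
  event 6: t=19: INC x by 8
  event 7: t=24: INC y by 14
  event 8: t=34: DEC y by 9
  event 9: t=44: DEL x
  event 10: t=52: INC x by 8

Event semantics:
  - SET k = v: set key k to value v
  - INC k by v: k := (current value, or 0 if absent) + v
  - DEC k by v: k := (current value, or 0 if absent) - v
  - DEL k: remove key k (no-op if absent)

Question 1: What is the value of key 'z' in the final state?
Answer: 9

Derivation:
Track key 'z' through all 10 events:
  event 1 (t=1: INC x by 1): z unchanged
  event 2 (t=3: SET x = 28): z unchanged
  event 3 (t=5: SET z = 40): z (absent) -> 40
  event 4 (t=12: SET z = 9): z 40 -> 9
  event 5 (t=17: SET y = 6): z unchanged
  event 6 (t=19: INC x by 8): z unchanged
  event 7 (t=24: INC y by 14): z unchanged
  event 8 (t=34: DEC y by 9): z unchanged
  event 9 (t=44: DEL x): z unchanged
  event 10 (t=52: INC x by 8): z unchanged
Final: z = 9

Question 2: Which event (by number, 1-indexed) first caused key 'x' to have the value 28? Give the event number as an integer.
Answer: 2

Derivation:
Looking for first event where x becomes 28:
  event 1: x = 1
  event 2: x 1 -> 28  <-- first match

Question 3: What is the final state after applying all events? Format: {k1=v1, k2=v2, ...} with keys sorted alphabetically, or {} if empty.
Answer: {x=8, y=11, z=9}

Derivation:
  after event 1 (t=1: INC x by 1): {x=1}
  after event 2 (t=3: SET x = 28): {x=28}
  after event 3 (t=5: SET z = 40): {x=28, z=40}
  after event 4 (t=12: SET z = 9): {x=28, z=9}
  after event 5 (t=17: SET y = 6): {x=28, y=6, z=9}
  after event 6 (t=19: INC x by 8): {x=36, y=6, z=9}
  after event 7 (t=24: INC y by 14): {x=36, y=20, z=9}
  after event 8 (t=34: DEC y by 9): {x=36, y=11, z=9}
  after event 9 (t=44: DEL x): {y=11, z=9}
  after event 10 (t=52: INC x by 8): {x=8, y=11, z=9}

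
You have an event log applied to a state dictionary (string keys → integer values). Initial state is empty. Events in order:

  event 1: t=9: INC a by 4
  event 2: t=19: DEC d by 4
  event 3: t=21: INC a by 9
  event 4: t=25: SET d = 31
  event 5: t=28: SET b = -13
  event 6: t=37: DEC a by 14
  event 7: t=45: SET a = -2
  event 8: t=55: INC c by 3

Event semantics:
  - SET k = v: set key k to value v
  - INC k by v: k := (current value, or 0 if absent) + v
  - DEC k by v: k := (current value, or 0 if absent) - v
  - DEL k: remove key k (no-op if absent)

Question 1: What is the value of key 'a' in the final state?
Answer: -2

Derivation:
Track key 'a' through all 8 events:
  event 1 (t=9: INC a by 4): a (absent) -> 4
  event 2 (t=19: DEC d by 4): a unchanged
  event 3 (t=21: INC a by 9): a 4 -> 13
  event 4 (t=25: SET d = 31): a unchanged
  event 5 (t=28: SET b = -13): a unchanged
  event 6 (t=37: DEC a by 14): a 13 -> -1
  event 7 (t=45: SET a = -2): a -1 -> -2
  event 8 (t=55: INC c by 3): a unchanged
Final: a = -2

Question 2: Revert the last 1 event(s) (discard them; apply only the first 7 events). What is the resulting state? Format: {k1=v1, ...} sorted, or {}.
Keep first 7 events (discard last 1):
  after event 1 (t=9: INC a by 4): {a=4}
  after event 2 (t=19: DEC d by 4): {a=4, d=-4}
  after event 3 (t=21: INC a by 9): {a=13, d=-4}
  after event 4 (t=25: SET d = 31): {a=13, d=31}
  after event 5 (t=28: SET b = -13): {a=13, b=-13, d=31}
  after event 6 (t=37: DEC a by 14): {a=-1, b=-13, d=31}
  after event 7 (t=45: SET a = -2): {a=-2, b=-13, d=31}

Answer: {a=-2, b=-13, d=31}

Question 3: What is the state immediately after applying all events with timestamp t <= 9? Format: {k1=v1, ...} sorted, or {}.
Apply events with t <= 9 (1 events):
  after event 1 (t=9: INC a by 4): {a=4}

Answer: {a=4}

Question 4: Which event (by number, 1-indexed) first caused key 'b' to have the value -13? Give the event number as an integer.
Answer: 5

Derivation:
Looking for first event where b becomes -13:
  event 5: b (absent) -> -13  <-- first match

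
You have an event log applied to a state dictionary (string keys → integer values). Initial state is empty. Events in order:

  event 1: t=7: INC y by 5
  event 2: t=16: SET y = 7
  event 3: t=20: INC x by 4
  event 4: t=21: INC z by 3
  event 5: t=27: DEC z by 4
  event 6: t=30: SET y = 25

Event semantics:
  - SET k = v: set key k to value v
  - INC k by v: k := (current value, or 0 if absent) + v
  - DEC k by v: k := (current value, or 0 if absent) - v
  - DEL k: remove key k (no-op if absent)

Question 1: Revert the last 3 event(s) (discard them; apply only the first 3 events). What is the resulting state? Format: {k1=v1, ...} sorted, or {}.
Keep first 3 events (discard last 3):
  after event 1 (t=7: INC y by 5): {y=5}
  after event 2 (t=16: SET y = 7): {y=7}
  after event 3 (t=20: INC x by 4): {x=4, y=7}

Answer: {x=4, y=7}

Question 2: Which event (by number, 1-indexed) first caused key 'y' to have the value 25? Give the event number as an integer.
Looking for first event where y becomes 25:
  event 1: y = 5
  event 2: y = 7
  event 3: y = 7
  event 4: y = 7
  event 5: y = 7
  event 6: y 7 -> 25  <-- first match

Answer: 6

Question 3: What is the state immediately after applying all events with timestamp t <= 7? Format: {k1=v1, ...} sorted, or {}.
Answer: {y=5}

Derivation:
Apply events with t <= 7 (1 events):
  after event 1 (t=7: INC y by 5): {y=5}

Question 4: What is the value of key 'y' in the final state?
Answer: 25

Derivation:
Track key 'y' through all 6 events:
  event 1 (t=7: INC y by 5): y (absent) -> 5
  event 2 (t=16: SET y = 7): y 5 -> 7
  event 3 (t=20: INC x by 4): y unchanged
  event 4 (t=21: INC z by 3): y unchanged
  event 5 (t=27: DEC z by 4): y unchanged
  event 6 (t=30: SET y = 25): y 7 -> 25
Final: y = 25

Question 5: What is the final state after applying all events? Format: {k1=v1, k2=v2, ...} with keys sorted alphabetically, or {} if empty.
Answer: {x=4, y=25, z=-1}

Derivation:
  after event 1 (t=7: INC y by 5): {y=5}
  after event 2 (t=16: SET y = 7): {y=7}
  after event 3 (t=20: INC x by 4): {x=4, y=7}
  after event 4 (t=21: INC z by 3): {x=4, y=7, z=3}
  after event 5 (t=27: DEC z by 4): {x=4, y=7, z=-1}
  after event 6 (t=30: SET y = 25): {x=4, y=25, z=-1}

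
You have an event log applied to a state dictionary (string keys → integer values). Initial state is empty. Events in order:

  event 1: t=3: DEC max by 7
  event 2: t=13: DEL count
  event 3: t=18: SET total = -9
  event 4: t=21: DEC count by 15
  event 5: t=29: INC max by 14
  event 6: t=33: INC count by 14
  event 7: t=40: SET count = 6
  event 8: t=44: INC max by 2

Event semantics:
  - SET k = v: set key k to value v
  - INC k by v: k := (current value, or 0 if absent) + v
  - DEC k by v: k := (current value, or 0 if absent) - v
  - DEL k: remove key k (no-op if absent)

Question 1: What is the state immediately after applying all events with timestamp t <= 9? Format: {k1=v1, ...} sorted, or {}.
Apply events with t <= 9 (1 events):
  after event 1 (t=3: DEC max by 7): {max=-7}

Answer: {max=-7}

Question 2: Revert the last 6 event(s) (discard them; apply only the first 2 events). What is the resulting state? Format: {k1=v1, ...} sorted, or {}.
Answer: {max=-7}

Derivation:
Keep first 2 events (discard last 6):
  after event 1 (t=3: DEC max by 7): {max=-7}
  after event 2 (t=13: DEL count): {max=-7}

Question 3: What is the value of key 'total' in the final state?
Answer: -9

Derivation:
Track key 'total' through all 8 events:
  event 1 (t=3: DEC max by 7): total unchanged
  event 2 (t=13: DEL count): total unchanged
  event 3 (t=18: SET total = -9): total (absent) -> -9
  event 4 (t=21: DEC count by 15): total unchanged
  event 5 (t=29: INC max by 14): total unchanged
  event 6 (t=33: INC count by 14): total unchanged
  event 7 (t=40: SET count = 6): total unchanged
  event 8 (t=44: INC max by 2): total unchanged
Final: total = -9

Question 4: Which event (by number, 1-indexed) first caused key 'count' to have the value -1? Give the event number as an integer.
Looking for first event where count becomes -1:
  event 4: count = -15
  event 5: count = -15
  event 6: count -15 -> -1  <-- first match

Answer: 6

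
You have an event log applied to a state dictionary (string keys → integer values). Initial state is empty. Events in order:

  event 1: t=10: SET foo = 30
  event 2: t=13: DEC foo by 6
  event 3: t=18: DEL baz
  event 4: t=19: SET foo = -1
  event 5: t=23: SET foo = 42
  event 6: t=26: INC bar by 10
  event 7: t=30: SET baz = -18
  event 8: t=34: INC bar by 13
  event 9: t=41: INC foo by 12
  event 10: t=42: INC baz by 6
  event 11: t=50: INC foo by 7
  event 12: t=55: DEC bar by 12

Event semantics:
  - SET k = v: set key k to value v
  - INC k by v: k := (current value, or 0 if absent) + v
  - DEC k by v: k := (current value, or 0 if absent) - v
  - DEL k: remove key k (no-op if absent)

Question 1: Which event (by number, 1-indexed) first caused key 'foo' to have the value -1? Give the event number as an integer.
Looking for first event where foo becomes -1:
  event 1: foo = 30
  event 2: foo = 24
  event 3: foo = 24
  event 4: foo 24 -> -1  <-- first match

Answer: 4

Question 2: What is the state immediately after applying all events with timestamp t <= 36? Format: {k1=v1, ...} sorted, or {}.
Answer: {bar=23, baz=-18, foo=42}

Derivation:
Apply events with t <= 36 (8 events):
  after event 1 (t=10: SET foo = 30): {foo=30}
  after event 2 (t=13: DEC foo by 6): {foo=24}
  after event 3 (t=18: DEL baz): {foo=24}
  after event 4 (t=19: SET foo = -1): {foo=-1}
  after event 5 (t=23: SET foo = 42): {foo=42}
  after event 6 (t=26: INC bar by 10): {bar=10, foo=42}
  after event 7 (t=30: SET baz = -18): {bar=10, baz=-18, foo=42}
  after event 8 (t=34: INC bar by 13): {bar=23, baz=-18, foo=42}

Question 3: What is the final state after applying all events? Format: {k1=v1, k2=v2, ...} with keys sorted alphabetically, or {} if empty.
  after event 1 (t=10: SET foo = 30): {foo=30}
  after event 2 (t=13: DEC foo by 6): {foo=24}
  after event 3 (t=18: DEL baz): {foo=24}
  after event 4 (t=19: SET foo = -1): {foo=-1}
  after event 5 (t=23: SET foo = 42): {foo=42}
  after event 6 (t=26: INC bar by 10): {bar=10, foo=42}
  after event 7 (t=30: SET baz = -18): {bar=10, baz=-18, foo=42}
  after event 8 (t=34: INC bar by 13): {bar=23, baz=-18, foo=42}
  after event 9 (t=41: INC foo by 12): {bar=23, baz=-18, foo=54}
  after event 10 (t=42: INC baz by 6): {bar=23, baz=-12, foo=54}
  after event 11 (t=50: INC foo by 7): {bar=23, baz=-12, foo=61}
  after event 12 (t=55: DEC bar by 12): {bar=11, baz=-12, foo=61}

Answer: {bar=11, baz=-12, foo=61}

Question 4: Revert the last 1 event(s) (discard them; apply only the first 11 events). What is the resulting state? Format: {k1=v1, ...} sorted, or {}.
Answer: {bar=23, baz=-12, foo=61}

Derivation:
Keep first 11 events (discard last 1):
  after event 1 (t=10: SET foo = 30): {foo=30}
  after event 2 (t=13: DEC foo by 6): {foo=24}
  after event 3 (t=18: DEL baz): {foo=24}
  after event 4 (t=19: SET foo = -1): {foo=-1}
  after event 5 (t=23: SET foo = 42): {foo=42}
  after event 6 (t=26: INC bar by 10): {bar=10, foo=42}
  after event 7 (t=30: SET baz = -18): {bar=10, baz=-18, foo=42}
  after event 8 (t=34: INC bar by 13): {bar=23, baz=-18, foo=42}
  after event 9 (t=41: INC foo by 12): {bar=23, baz=-18, foo=54}
  after event 10 (t=42: INC baz by 6): {bar=23, baz=-12, foo=54}
  after event 11 (t=50: INC foo by 7): {bar=23, baz=-12, foo=61}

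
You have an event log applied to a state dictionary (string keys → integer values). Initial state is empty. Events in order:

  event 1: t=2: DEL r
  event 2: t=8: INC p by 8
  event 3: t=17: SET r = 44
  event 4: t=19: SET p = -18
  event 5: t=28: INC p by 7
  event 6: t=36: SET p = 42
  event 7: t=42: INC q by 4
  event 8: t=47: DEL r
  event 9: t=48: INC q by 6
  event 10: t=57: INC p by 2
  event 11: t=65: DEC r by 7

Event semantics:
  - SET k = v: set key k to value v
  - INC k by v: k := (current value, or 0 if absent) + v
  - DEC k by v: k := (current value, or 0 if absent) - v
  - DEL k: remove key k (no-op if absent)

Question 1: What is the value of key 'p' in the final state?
Answer: 44

Derivation:
Track key 'p' through all 11 events:
  event 1 (t=2: DEL r): p unchanged
  event 2 (t=8: INC p by 8): p (absent) -> 8
  event 3 (t=17: SET r = 44): p unchanged
  event 4 (t=19: SET p = -18): p 8 -> -18
  event 5 (t=28: INC p by 7): p -18 -> -11
  event 6 (t=36: SET p = 42): p -11 -> 42
  event 7 (t=42: INC q by 4): p unchanged
  event 8 (t=47: DEL r): p unchanged
  event 9 (t=48: INC q by 6): p unchanged
  event 10 (t=57: INC p by 2): p 42 -> 44
  event 11 (t=65: DEC r by 7): p unchanged
Final: p = 44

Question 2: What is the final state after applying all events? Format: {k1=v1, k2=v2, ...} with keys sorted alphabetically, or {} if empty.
  after event 1 (t=2: DEL r): {}
  after event 2 (t=8: INC p by 8): {p=8}
  after event 3 (t=17: SET r = 44): {p=8, r=44}
  after event 4 (t=19: SET p = -18): {p=-18, r=44}
  after event 5 (t=28: INC p by 7): {p=-11, r=44}
  after event 6 (t=36: SET p = 42): {p=42, r=44}
  after event 7 (t=42: INC q by 4): {p=42, q=4, r=44}
  after event 8 (t=47: DEL r): {p=42, q=4}
  after event 9 (t=48: INC q by 6): {p=42, q=10}
  after event 10 (t=57: INC p by 2): {p=44, q=10}
  after event 11 (t=65: DEC r by 7): {p=44, q=10, r=-7}

Answer: {p=44, q=10, r=-7}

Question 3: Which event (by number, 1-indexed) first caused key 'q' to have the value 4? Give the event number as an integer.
Answer: 7

Derivation:
Looking for first event where q becomes 4:
  event 7: q (absent) -> 4  <-- first match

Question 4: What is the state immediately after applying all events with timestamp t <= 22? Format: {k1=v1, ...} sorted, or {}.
Apply events with t <= 22 (4 events):
  after event 1 (t=2: DEL r): {}
  after event 2 (t=8: INC p by 8): {p=8}
  after event 3 (t=17: SET r = 44): {p=8, r=44}
  after event 4 (t=19: SET p = -18): {p=-18, r=44}

Answer: {p=-18, r=44}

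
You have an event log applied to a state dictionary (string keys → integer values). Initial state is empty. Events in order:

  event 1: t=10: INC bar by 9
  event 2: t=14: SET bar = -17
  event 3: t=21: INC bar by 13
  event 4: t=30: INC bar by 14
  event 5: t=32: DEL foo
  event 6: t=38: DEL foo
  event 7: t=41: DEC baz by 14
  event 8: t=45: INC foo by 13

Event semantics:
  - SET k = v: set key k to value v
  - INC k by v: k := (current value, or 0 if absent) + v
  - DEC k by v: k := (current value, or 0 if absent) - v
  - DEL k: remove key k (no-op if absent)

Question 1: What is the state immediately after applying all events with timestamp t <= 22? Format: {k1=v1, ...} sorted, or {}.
Apply events with t <= 22 (3 events):
  after event 1 (t=10: INC bar by 9): {bar=9}
  after event 2 (t=14: SET bar = -17): {bar=-17}
  after event 3 (t=21: INC bar by 13): {bar=-4}

Answer: {bar=-4}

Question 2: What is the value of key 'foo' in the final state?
Answer: 13

Derivation:
Track key 'foo' through all 8 events:
  event 1 (t=10: INC bar by 9): foo unchanged
  event 2 (t=14: SET bar = -17): foo unchanged
  event 3 (t=21: INC bar by 13): foo unchanged
  event 4 (t=30: INC bar by 14): foo unchanged
  event 5 (t=32: DEL foo): foo (absent) -> (absent)
  event 6 (t=38: DEL foo): foo (absent) -> (absent)
  event 7 (t=41: DEC baz by 14): foo unchanged
  event 8 (t=45: INC foo by 13): foo (absent) -> 13
Final: foo = 13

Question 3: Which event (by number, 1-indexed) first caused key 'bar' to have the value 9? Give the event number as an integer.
Looking for first event where bar becomes 9:
  event 1: bar (absent) -> 9  <-- first match

Answer: 1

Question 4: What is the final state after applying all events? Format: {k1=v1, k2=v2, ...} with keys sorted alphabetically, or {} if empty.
Answer: {bar=10, baz=-14, foo=13}

Derivation:
  after event 1 (t=10: INC bar by 9): {bar=9}
  after event 2 (t=14: SET bar = -17): {bar=-17}
  after event 3 (t=21: INC bar by 13): {bar=-4}
  after event 4 (t=30: INC bar by 14): {bar=10}
  after event 5 (t=32: DEL foo): {bar=10}
  after event 6 (t=38: DEL foo): {bar=10}
  after event 7 (t=41: DEC baz by 14): {bar=10, baz=-14}
  after event 8 (t=45: INC foo by 13): {bar=10, baz=-14, foo=13}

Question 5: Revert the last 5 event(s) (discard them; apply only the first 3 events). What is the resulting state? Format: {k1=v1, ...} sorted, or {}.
Keep first 3 events (discard last 5):
  after event 1 (t=10: INC bar by 9): {bar=9}
  after event 2 (t=14: SET bar = -17): {bar=-17}
  after event 3 (t=21: INC bar by 13): {bar=-4}

Answer: {bar=-4}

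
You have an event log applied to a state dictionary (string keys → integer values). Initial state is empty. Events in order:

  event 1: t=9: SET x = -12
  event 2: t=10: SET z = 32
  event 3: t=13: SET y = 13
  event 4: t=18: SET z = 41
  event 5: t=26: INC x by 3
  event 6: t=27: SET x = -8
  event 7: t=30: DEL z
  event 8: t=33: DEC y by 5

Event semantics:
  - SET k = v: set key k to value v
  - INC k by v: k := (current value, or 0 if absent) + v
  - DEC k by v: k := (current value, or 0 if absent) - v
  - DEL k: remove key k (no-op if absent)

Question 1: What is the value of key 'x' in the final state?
Track key 'x' through all 8 events:
  event 1 (t=9: SET x = -12): x (absent) -> -12
  event 2 (t=10: SET z = 32): x unchanged
  event 3 (t=13: SET y = 13): x unchanged
  event 4 (t=18: SET z = 41): x unchanged
  event 5 (t=26: INC x by 3): x -12 -> -9
  event 6 (t=27: SET x = -8): x -9 -> -8
  event 7 (t=30: DEL z): x unchanged
  event 8 (t=33: DEC y by 5): x unchanged
Final: x = -8

Answer: -8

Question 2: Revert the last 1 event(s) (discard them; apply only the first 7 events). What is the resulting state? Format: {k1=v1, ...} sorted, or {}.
Answer: {x=-8, y=13}

Derivation:
Keep first 7 events (discard last 1):
  after event 1 (t=9: SET x = -12): {x=-12}
  after event 2 (t=10: SET z = 32): {x=-12, z=32}
  after event 3 (t=13: SET y = 13): {x=-12, y=13, z=32}
  after event 4 (t=18: SET z = 41): {x=-12, y=13, z=41}
  after event 5 (t=26: INC x by 3): {x=-9, y=13, z=41}
  after event 6 (t=27: SET x = -8): {x=-8, y=13, z=41}
  after event 7 (t=30: DEL z): {x=-8, y=13}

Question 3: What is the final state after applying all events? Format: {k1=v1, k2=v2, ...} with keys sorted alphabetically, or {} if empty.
Answer: {x=-8, y=8}

Derivation:
  after event 1 (t=9: SET x = -12): {x=-12}
  after event 2 (t=10: SET z = 32): {x=-12, z=32}
  after event 3 (t=13: SET y = 13): {x=-12, y=13, z=32}
  after event 4 (t=18: SET z = 41): {x=-12, y=13, z=41}
  after event 5 (t=26: INC x by 3): {x=-9, y=13, z=41}
  after event 6 (t=27: SET x = -8): {x=-8, y=13, z=41}
  after event 7 (t=30: DEL z): {x=-8, y=13}
  after event 8 (t=33: DEC y by 5): {x=-8, y=8}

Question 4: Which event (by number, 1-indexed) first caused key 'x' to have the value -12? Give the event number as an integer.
Answer: 1

Derivation:
Looking for first event where x becomes -12:
  event 1: x (absent) -> -12  <-- first match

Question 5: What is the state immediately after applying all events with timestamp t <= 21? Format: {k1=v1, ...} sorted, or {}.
Answer: {x=-12, y=13, z=41}

Derivation:
Apply events with t <= 21 (4 events):
  after event 1 (t=9: SET x = -12): {x=-12}
  after event 2 (t=10: SET z = 32): {x=-12, z=32}
  after event 3 (t=13: SET y = 13): {x=-12, y=13, z=32}
  after event 4 (t=18: SET z = 41): {x=-12, y=13, z=41}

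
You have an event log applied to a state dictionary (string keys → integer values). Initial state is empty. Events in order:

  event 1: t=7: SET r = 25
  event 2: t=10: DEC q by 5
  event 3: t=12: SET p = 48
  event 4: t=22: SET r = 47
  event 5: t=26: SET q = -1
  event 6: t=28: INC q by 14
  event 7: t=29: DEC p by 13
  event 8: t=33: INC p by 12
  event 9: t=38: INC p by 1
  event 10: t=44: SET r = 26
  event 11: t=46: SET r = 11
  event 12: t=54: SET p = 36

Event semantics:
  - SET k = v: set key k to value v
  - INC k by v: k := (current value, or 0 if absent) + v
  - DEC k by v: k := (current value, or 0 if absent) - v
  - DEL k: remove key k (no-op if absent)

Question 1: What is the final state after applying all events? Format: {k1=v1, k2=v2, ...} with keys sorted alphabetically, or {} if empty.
Answer: {p=36, q=13, r=11}

Derivation:
  after event 1 (t=7: SET r = 25): {r=25}
  after event 2 (t=10: DEC q by 5): {q=-5, r=25}
  after event 3 (t=12: SET p = 48): {p=48, q=-5, r=25}
  after event 4 (t=22: SET r = 47): {p=48, q=-5, r=47}
  after event 5 (t=26: SET q = -1): {p=48, q=-1, r=47}
  after event 6 (t=28: INC q by 14): {p=48, q=13, r=47}
  after event 7 (t=29: DEC p by 13): {p=35, q=13, r=47}
  after event 8 (t=33: INC p by 12): {p=47, q=13, r=47}
  after event 9 (t=38: INC p by 1): {p=48, q=13, r=47}
  after event 10 (t=44: SET r = 26): {p=48, q=13, r=26}
  after event 11 (t=46: SET r = 11): {p=48, q=13, r=11}
  after event 12 (t=54: SET p = 36): {p=36, q=13, r=11}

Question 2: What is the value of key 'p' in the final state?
Track key 'p' through all 12 events:
  event 1 (t=7: SET r = 25): p unchanged
  event 2 (t=10: DEC q by 5): p unchanged
  event 3 (t=12: SET p = 48): p (absent) -> 48
  event 4 (t=22: SET r = 47): p unchanged
  event 5 (t=26: SET q = -1): p unchanged
  event 6 (t=28: INC q by 14): p unchanged
  event 7 (t=29: DEC p by 13): p 48 -> 35
  event 8 (t=33: INC p by 12): p 35 -> 47
  event 9 (t=38: INC p by 1): p 47 -> 48
  event 10 (t=44: SET r = 26): p unchanged
  event 11 (t=46: SET r = 11): p unchanged
  event 12 (t=54: SET p = 36): p 48 -> 36
Final: p = 36

Answer: 36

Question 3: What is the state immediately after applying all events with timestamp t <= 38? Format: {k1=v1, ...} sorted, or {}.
Apply events with t <= 38 (9 events):
  after event 1 (t=7: SET r = 25): {r=25}
  after event 2 (t=10: DEC q by 5): {q=-5, r=25}
  after event 3 (t=12: SET p = 48): {p=48, q=-5, r=25}
  after event 4 (t=22: SET r = 47): {p=48, q=-5, r=47}
  after event 5 (t=26: SET q = -1): {p=48, q=-1, r=47}
  after event 6 (t=28: INC q by 14): {p=48, q=13, r=47}
  after event 7 (t=29: DEC p by 13): {p=35, q=13, r=47}
  after event 8 (t=33: INC p by 12): {p=47, q=13, r=47}
  after event 9 (t=38: INC p by 1): {p=48, q=13, r=47}

Answer: {p=48, q=13, r=47}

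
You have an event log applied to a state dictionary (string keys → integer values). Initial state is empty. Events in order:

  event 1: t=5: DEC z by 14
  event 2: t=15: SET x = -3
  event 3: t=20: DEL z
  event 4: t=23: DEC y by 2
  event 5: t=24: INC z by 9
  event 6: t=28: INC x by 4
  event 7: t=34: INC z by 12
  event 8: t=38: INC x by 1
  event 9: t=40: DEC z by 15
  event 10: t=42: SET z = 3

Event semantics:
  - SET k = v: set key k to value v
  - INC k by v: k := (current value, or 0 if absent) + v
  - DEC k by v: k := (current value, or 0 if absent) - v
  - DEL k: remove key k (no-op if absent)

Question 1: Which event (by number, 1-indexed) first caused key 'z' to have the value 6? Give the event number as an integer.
Looking for first event where z becomes 6:
  event 1: z = -14
  event 2: z = -14
  event 3: z = (absent)
  event 5: z = 9
  event 6: z = 9
  event 7: z = 21
  event 8: z = 21
  event 9: z 21 -> 6  <-- first match

Answer: 9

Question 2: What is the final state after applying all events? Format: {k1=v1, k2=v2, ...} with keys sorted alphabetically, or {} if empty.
  after event 1 (t=5: DEC z by 14): {z=-14}
  after event 2 (t=15: SET x = -3): {x=-3, z=-14}
  after event 3 (t=20: DEL z): {x=-3}
  after event 4 (t=23: DEC y by 2): {x=-3, y=-2}
  after event 5 (t=24: INC z by 9): {x=-3, y=-2, z=9}
  after event 6 (t=28: INC x by 4): {x=1, y=-2, z=9}
  after event 7 (t=34: INC z by 12): {x=1, y=-2, z=21}
  after event 8 (t=38: INC x by 1): {x=2, y=-2, z=21}
  after event 9 (t=40: DEC z by 15): {x=2, y=-2, z=6}
  after event 10 (t=42: SET z = 3): {x=2, y=-2, z=3}

Answer: {x=2, y=-2, z=3}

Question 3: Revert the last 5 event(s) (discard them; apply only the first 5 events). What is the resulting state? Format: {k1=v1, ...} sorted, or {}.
Keep first 5 events (discard last 5):
  after event 1 (t=5: DEC z by 14): {z=-14}
  after event 2 (t=15: SET x = -3): {x=-3, z=-14}
  after event 3 (t=20: DEL z): {x=-3}
  after event 4 (t=23: DEC y by 2): {x=-3, y=-2}
  after event 5 (t=24: INC z by 9): {x=-3, y=-2, z=9}

Answer: {x=-3, y=-2, z=9}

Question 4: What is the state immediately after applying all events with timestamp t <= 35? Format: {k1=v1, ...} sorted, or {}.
Answer: {x=1, y=-2, z=21}

Derivation:
Apply events with t <= 35 (7 events):
  after event 1 (t=5: DEC z by 14): {z=-14}
  after event 2 (t=15: SET x = -3): {x=-3, z=-14}
  after event 3 (t=20: DEL z): {x=-3}
  after event 4 (t=23: DEC y by 2): {x=-3, y=-2}
  after event 5 (t=24: INC z by 9): {x=-3, y=-2, z=9}
  after event 6 (t=28: INC x by 4): {x=1, y=-2, z=9}
  after event 7 (t=34: INC z by 12): {x=1, y=-2, z=21}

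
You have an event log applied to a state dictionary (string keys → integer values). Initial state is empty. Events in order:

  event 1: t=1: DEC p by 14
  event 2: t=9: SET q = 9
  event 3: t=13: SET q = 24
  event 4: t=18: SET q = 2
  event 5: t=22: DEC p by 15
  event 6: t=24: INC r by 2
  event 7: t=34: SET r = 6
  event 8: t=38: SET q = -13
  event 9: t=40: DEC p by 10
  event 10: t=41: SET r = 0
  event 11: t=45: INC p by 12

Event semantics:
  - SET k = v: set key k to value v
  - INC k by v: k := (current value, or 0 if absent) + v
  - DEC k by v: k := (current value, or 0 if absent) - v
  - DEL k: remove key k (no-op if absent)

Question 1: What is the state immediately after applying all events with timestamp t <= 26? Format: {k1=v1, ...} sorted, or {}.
Answer: {p=-29, q=2, r=2}

Derivation:
Apply events with t <= 26 (6 events):
  after event 1 (t=1: DEC p by 14): {p=-14}
  after event 2 (t=9: SET q = 9): {p=-14, q=9}
  after event 3 (t=13: SET q = 24): {p=-14, q=24}
  after event 4 (t=18: SET q = 2): {p=-14, q=2}
  after event 5 (t=22: DEC p by 15): {p=-29, q=2}
  after event 6 (t=24: INC r by 2): {p=-29, q=2, r=2}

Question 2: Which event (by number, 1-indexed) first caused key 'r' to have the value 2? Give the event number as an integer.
Looking for first event where r becomes 2:
  event 6: r (absent) -> 2  <-- first match

Answer: 6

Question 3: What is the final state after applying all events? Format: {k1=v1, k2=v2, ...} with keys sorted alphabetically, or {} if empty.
  after event 1 (t=1: DEC p by 14): {p=-14}
  after event 2 (t=9: SET q = 9): {p=-14, q=9}
  after event 3 (t=13: SET q = 24): {p=-14, q=24}
  after event 4 (t=18: SET q = 2): {p=-14, q=2}
  after event 5 (t=22: DEC p by 15): {p=-29, q=2}
  after event 6 (t=24: INC r by 2): {p=-29, q=2, r=2}
  after event 7 (t=34: SET r = 6): {p=-29, q=2, r=6}
  after event 8 (t=38: SET q = -13): {p=-29, q=-13, r=6}
  after event 9 (t=40: DEC p by 10): {p=-39, q=-13, r=6}
  after event 10 (t=41: SET r = 0): {p=-39, q=-13, r=0}
  after event 11 (t=45: INC p by 12): {p=-27, q=-13, r=0}

Answer: {p=-27, q=-13, r=0}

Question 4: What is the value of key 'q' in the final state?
Track key 'q' through all 11 events:
  event 1 (t=1: DEC p by 14): q unchanged
  event 2 (t=9: SET q = 9): q (absent) -> 9
  event 3 (t=13: SET q = 24): q 9 -> 24
  event 4 (t=18: SET q = 2): q 24 -> 2
  event 5 (t=22: DEC p by 15): q unchanged
  event 6 (t=24: INC r by 2): q unchanged
  event 7 (t=34: SET r = 6): q unchanged
  event 8 (t=38: SET q = -13): q 2 -> -13
  event 9 (t=40: DEC p by 10): q unchanged
  event 10 (t=41: SET r = 0): q unchanged
  event 11 (t=45: INC p by 12): q unchanged
Final: q = -13

Answer: -13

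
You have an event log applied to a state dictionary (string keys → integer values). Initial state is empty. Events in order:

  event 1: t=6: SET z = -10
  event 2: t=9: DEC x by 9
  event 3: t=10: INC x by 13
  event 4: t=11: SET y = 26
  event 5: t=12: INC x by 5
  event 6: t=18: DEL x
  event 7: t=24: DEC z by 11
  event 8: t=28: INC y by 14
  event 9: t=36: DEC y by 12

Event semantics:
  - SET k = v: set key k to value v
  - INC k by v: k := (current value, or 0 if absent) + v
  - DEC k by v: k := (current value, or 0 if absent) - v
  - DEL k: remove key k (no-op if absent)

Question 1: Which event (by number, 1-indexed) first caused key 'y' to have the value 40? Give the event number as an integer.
Answer: 8

Derivation:
Looking for first event where y becomes 40:
  event 4: y = 26
  event 5: y = 26
  event 6: y = 26
  event 7: y = 26
  event 8: y 26 -> 40  <-- first match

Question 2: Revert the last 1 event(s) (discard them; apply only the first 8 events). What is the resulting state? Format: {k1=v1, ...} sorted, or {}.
Keep first 8 events (discard last 1):
  after event 1 (t=6: SET z = -10): {z=-10}
  after event 2 (t=9: DEC x by 9): {x=-9, z=-10}
  after event 3 (t=10: INC x by 13): {x=4, z=-10}
  after event 4 (t=11: SET y = 26): {x=4, y=26, z=-10}
  after event 5 (t=12: INC x by 5): {x=9, y=26, z=-10}
  after event 6 (t=18: DEL x): {y=26, z=-10}
  after event 7 (t=24: DEC z by 11): {y=26, z=-21}
  after event 8 (t=28: INC y by 14): {y=40, z=-21}

Answer: {y=40, z=-21}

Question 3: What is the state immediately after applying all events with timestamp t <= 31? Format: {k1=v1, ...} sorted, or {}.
Apply events with t <= 31 (8 events):
  after event 1 (t=6: SET z = -10): {z=-10}
  after event 2 (t=9: DEC x by 9): {x=-9, z=-10}
  after event 3 (t=10: INC x by 13): {x=4, z=-10}
  after event 4 (t=11: SET y = 26): {x=4, y=26, z=-10}
  after event 5 (t=12: INC x by 5): {x=9, y=26, z=-10}
  after event 6 (t=18: DEL x): {y=26, z=-10}
  after event 7 (t=24: DEC z by 11): {y=26, z=-21}
  after event 8 (t=28: INC y by 14): {y=40, z=-21}

Answer: {y=40, z=-21}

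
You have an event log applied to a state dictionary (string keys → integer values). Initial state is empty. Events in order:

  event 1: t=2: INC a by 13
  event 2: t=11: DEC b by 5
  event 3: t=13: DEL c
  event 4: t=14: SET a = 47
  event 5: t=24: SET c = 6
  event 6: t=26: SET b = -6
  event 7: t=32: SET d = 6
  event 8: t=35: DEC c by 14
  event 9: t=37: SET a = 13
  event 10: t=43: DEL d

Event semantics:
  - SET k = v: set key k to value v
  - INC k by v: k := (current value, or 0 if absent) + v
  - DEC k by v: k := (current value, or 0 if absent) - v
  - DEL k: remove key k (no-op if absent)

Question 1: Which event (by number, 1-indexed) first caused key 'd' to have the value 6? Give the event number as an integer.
Looking for first event where d becomes 6:
  event 7: d (absent) -> 6  <-- first match

Answer: 7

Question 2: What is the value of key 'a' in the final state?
Track key 'a' through all 10 events:
  event 1 (t=2: INC a by 13): a (absent) -> 13
  event 2 (t=11: DEC b by 5): a unchanged
  event 3 (t=13: DEL c): a unchanged
  event 4 (t=14: SET a = 47): a 13 -> 47
  event 5 (t=24: SET c = 6): a unchanged
  event 6 (t=26: SET b = -6): a unchanged
  event 7 (t=32: SET d = 6): a unchanged
  event 8 (t=35: DEC c by 14): a unchanged
  event 9 (t=37: SET a = 13): a 47 -> 13
  event 10 (t=43: DEL d): a unchanged
Final: a = 13

Answer: 13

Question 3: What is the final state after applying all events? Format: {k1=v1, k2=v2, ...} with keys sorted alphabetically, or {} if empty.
  after event 1 (t=2: INC a by 13): {a=13}
  after event 2 (t=11: DEC b by 5): {a=13, b=-5}
  after event 3 (t=13: DEL c): {a=13, b=-5}
  after event 4 (t=14: SET a = 47): {a=47, b=-5}
  after event 5 (t=24: SET c = 6): {a=47, b=-5, c=6}
  after event 6 (t=26: SET b = -6): {a=47, b=-6, c=6}
  after event 7 (t=32: SET d = 6): {a=47, b=-6, c=6, d=6}
  after event 8 (t=35: DEC c by 14): {a=47, b=-6, c=-8, d=6}
  after event 9 (t=37: SET a = 13): {a=13, b=-6, c=-8, d=6}
  after event 10 (t=43: DEL d): {a=13, b=-6, c=-8}

Answer: {a=13, b=-6, c=-8}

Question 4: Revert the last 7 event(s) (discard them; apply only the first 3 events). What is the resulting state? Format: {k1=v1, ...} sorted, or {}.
Answer: {a=13, b=-5}

Derivation:
Keep first 3 events (discard last 7):
  after event 1 (t=2: INC a by 13): {a=13}
  after event 2 (t=11: DEC b by 5): {a=13, b=-5}
  after event 3 (t=13: DEL c): {a=13, b=-5}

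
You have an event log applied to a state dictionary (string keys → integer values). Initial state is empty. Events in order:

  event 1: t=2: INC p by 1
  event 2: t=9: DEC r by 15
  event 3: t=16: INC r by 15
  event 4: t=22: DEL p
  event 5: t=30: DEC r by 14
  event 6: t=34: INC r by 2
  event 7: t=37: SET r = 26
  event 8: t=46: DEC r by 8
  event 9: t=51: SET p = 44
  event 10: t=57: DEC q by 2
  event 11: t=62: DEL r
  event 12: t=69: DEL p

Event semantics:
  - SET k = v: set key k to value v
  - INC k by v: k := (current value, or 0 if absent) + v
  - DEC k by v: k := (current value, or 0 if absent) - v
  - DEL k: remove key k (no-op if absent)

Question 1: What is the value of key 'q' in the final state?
Track key 'q' through all 12 events:
  event 1 (t=2: INC p by 1): q unchanged
  event 2 (t=9: DEC r by 15): q unchanged
  event 3 (t=16: INC r by 15): q unchanged
  event 4 (t=22: DEL p): q unchanged
  event 5 (t=30: DEC r by 14): q unchanged
  event 6 (t=34: INC r by 2): q unchanged
  event 7 (t=37: SET r = 26): q unchanged
  event 8 (t=46: DEC r by 8): q unchanged
  event 9 (t=51: SET p = 44): q unchanged
  event 10 (t=57: DEC q by 2): q (absent) -> -2
  event 11 (t=62: DEL r): q unchanged
  event 12 (t=69: DEL p): q unchanged
Final: q = -2

Answer: -2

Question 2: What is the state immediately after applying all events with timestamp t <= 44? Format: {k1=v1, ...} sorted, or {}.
Answer: {r=26}

Derivation:
Apply events with t <= 44 (7 events):
  after event 1 (t=2: INC p by 1): {p=1}
  after event 2 (t=9: DEC r by 15): {p=1, r=-15}
  after event 3 (t=16: INC r by 15): {p=1, r=0}
  after event 4 (t=22: DEL p): {r=0}
  after event 5 (t=30: DEC r by 14): {r=-14}
  after event 6 (t=34: INC r by 2): {r=-12}
  after event 7 (t=37: SET r = 26): {r=26}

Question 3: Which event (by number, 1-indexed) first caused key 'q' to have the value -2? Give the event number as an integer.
Answer: 10

Derivation:
Looking for first event where q becomes -2:
  event 10: q (absent) -> -2  <-- first match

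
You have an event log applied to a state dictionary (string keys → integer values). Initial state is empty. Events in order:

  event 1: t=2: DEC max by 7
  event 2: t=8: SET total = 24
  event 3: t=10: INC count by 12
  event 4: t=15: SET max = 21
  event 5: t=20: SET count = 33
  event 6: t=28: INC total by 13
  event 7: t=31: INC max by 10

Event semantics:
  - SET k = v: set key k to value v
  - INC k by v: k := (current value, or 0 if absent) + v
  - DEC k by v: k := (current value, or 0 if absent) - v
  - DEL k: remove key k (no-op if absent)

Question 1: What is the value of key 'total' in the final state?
Track key 'total' through all 7 events:
  event 1 (t=2: DEC max by 7): total unchanged
  event 2 (t=8: SET total = 24): total (absent) -> 24
  event 3 (t=10: INC count by 12): total unchanged
  event 4 (t=15: SET max = 21): total unchanged
  event 5 (t=20: SET count = 33): total unchanged
  event 6 (t=28: INC total by 13): total 24 -> 37
  event 7 (t=31: INC max by 10): total unchanged
Final: total = 37

Answer: 37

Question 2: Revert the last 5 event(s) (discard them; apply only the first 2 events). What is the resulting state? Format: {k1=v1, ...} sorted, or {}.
Answer: {max=-7, total=24}

Derivation:
Keep first 2 events (discard last 5):
  after event 1 (t=2: DEC max by 7): {max=-7}
  after event 2 (t=8: SET total = 24): {max=-7, total=24}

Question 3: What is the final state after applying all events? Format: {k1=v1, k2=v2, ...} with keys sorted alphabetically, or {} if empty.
  after event 1 (t=2: DEC max by 7): {max=-7}
  after event 2 (t=8: SET total = 24): {max=-7, total=24}
  after event 3 (t=10: INC count by 12): {count=12, max=-7, total=24}
  after event 4 (t=15: SET max = 21): {count=12, max=21, total=24}
  after event 5 (t=20: SET count = 33): {count=33, max=21, total=24}
  after event 6 (t=28: INC total by 13): {count=33, max=21, total=37}
  after event 7 (t=31: INC max by 10): {count=33, max=31, total=37}

Answer: {count=33, max=31, total=37}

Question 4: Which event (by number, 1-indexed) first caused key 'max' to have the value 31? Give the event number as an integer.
Answer: 7

Derivation:
Looking for first event where max becomes 31:
  event 1: max = -7
  event 2: max = -7
  event 3: max = -7
  event 4: max = 21
  event 5: max = 21
  event 6: max = 21
  event 7: max 21 -> 31  <-- first match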